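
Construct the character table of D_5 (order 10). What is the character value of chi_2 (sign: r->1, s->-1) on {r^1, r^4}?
Conjugacy classes: {e} of size 1, {r^1, r^4} of size 2, {r^2, r^3} of size 2, {s, sr, ..., sr^4} of size 5.
Character table:
  irrep \ class              {e} (size 1)  {r^1, r^4} (size 2)  {r^2, r^3} (size 2)  {s, sr, ..., sr^4} (size 5)
  chi_1 (triv)               1             1                    1                    1                          
  chi_2 (sign: r->1, s->-1)  1             1                    1                    -1                         
  chi_3 (2d, j=1)            2             -1/2 + sqrt(5)/2     -sqrt(5)/2 - 1/2     0                          
  chi_4 (2d, j=2)            2             -sqrt(5)/2 - 1/2     -1/2 + sqrt(5)/2     0                          

Spot check: chi_2 (sign: r->1, s->-1) on {r^1, r^4} = 1.

Proof sketch: D_5 has order 2*5 = 10 with 4 conjugacy classes, hence 4 irreducibles. Sum of squared dims 1 + 1 + 4 + 4 = 10 = |G|. Linear characters come from the abelianisation; the 2-dimensional irreps have character r^k -> 2*cos(2*pi*j*k/5), reflections -> 0.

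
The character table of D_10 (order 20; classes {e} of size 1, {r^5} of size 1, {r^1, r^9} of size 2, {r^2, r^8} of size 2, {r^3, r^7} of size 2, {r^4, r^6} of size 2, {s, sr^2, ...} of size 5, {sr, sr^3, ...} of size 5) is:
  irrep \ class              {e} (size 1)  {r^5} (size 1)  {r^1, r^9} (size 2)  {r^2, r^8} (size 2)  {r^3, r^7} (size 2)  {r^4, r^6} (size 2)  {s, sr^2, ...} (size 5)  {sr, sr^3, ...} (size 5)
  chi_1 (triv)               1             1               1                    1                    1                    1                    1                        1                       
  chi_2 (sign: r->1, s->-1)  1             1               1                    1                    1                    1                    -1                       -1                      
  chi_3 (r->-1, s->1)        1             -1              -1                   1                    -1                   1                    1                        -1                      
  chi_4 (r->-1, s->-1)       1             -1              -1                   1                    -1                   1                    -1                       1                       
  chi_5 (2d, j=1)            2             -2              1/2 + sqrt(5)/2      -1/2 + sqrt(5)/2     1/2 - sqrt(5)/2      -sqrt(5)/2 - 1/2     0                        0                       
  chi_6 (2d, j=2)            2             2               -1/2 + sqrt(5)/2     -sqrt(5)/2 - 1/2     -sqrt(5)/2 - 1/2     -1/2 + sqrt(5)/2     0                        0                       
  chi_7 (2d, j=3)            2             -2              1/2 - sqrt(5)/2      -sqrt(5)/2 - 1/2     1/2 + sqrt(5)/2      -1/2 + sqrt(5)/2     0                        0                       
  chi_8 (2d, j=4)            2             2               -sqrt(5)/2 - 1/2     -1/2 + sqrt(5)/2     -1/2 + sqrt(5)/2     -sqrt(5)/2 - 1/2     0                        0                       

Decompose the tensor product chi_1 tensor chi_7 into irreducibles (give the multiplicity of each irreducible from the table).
chi_1 tensor chi_7 = chi_7 (all other irreducibles have multiplicity 0).

Details: The character of a tensor product is the pointwise product (chi_1 * chi_7)(C) = chi_1(C) * chi_7(C):
  {e}: (1)*(2), {r^5}: (1)*(-2), {r^1, r^9}: (1)*(1/2 - sqrt(5)/2), {r^2, r^8}: (1)*(-sqrt(5)/2 - 1/2), {r^3, r^7}: (1)*(1/2 + sqrt(5)/2), {r^4, r^6}: (1)*(-1/2 + sqrt(5)/2), {s, sr^2, ...}: (1)*(0), {sr, sr^3, ...}: (1)*(0)
so (chi_1 * chi_7) takes values
  {e} -> 2, {r^5} -> -2, {r^1, r^9} -> 1/2 - sqrt(5)/2, {r^2, r^8} -> -sqrt(5)/2 - 1/2, {r^3, r^7} -> 1/2 + sqrt(5)/2, {r^4, r^6} -> -1/2 + sqrt(5)/2, {s, sr^2, ...} -> 0, {sr, sr^3, ...} -> 0.
Now take the inner product of this character with each irreducible chi from the table, <chi_1*chi_7, chi> = (1/20) sum_C |C| (chi_1*chi_7)(C) conj(chi(C)):
  <chi_1*chi_7, chi_1> = (1/20)[1*(2)*conj(1) + 1*(-2)*conj(1) + 2*(1/2 - sqrt(5)/2)*conj(1) + 2*(-sqrt(5)/2 - 1/2)*conj(1) + 2*(1/2 + sqrt(5)/2)*conj(1) + 2*(-1/2 + sqrt(5)/2)*conj(1) + 5*(0)*conj(1) + 5*(0)*conj(1)]
      = (1/20)[(2) + (-2) + (1 - sqrt(5)) + (-sqrt(5) - 1) + (1 + sqrt(5)) + (-1 + sqrt(5)) + (0) + (0)] = 0/20 = 0
  <chi_1*chi_7, chi_2> = (1/20)[1*(2)*conj(1) + 1*(-2)*conj(1) + 2*(1/2 - sqrt(5)/2)*conj(1) + 2*(-sqrt(5)/2 - 1/2)*conj(1) + 2*(1/2 + sqrt(5)/2)*conj(1) + 2*(-1/2 + sqrt(5)/2)*conj(1) + 5*(0)*conj(-1) + 5*(0)*conj(-1)]
      = (1/20)[(2) + (-2) + (1 - sqrt(5)) + (-sqrt(5) - 1) + (1 + sqrt(5)) + (-1 + sqrt(5)) + (0) + (0)] = 0/20 = 0
  <chi_1*chi_7, chi_3> = (1/20)[1*(2)*conj(1) + 1*(-2)*conj(-1) + 2*(1/2 - sqrt(5)/2)*conj(-1) + 2*(-sqrt(5)/2 - 1/2)*conj(1) + 2*(1/2 + sqrt(5)/2)*conj(-1) + 2*(-1/2 + sqrt(5)/2)*conj(1) + 5*(0)*conj(1) + 5*(0)*conj(-1)]
      = (1/20)[(2) + (2) + (-1 + sqrt(5)) + (-sqrt(5) - 1) + (-sqrt(5) - 1) + (-1 + sqrt(5)) + (0) + (0)] = 0/20 = 0
  <chi_1*chi_7, chi_4> = (1/20)[1*(2)*conj(1) + 1*(-2)*conj(-1) + 2*(1/2 - sqrt(5)/2)*conj(-1) + 2*(-sqrt(5)/2 - 1/2)*conj(1) + 2*(1/2 + sqrt(5)/2)*conj(-1) + 2*(-1/2 + sqrt(5)/2)*conj(1) + 5*(0)*conj(-1) + 5*(0)*conj(1)]
      = (1/20)[(2) + (2) + (-1 + sqrt(5)) + (-sqrt(5) - 1) + (-sqrt(5) - 1) + (-1 + sqrt(5)) + (0) + (0)] = 0/20 = 0
  <chi_1*chi_7, chi_5> = (1/20)[1*(2)*conj(2) + 1*(-2)*conj(-2) + 2*(1/2 - sqrt(5)/2)*conj(1/2 + sqrt(5)/2) + 2*(-sqrt(5)/2 - 1/2)*conj(-1/2 + sqrt(5)/2) + 2*(1/2 + sqrt(5)/2)*conj(1/2 - sqrt(5)/2) + 2*(-1/2 + sqrt(5)/2)*conj(-sqrt(5)/2 - 1/2) + 5*(0)*conj(0) + 5*(0)*conj(0)]
      = (1/20)[(4) + (4) + (-2) + (-2) + (-2) + (-2) + (0) + (0)] = 0/20 = 0
  <chi_1*chi_7, chi_6> = (1/20)[1*(2)*conj(2) + 1*(-2)*conj(2) + 2*(1/2 - sqrt(5)/2)*conj(-1/2 + sqrt(5)/2) + 2*(-sqrt(5)/2 - 1/2)*conj(-sqrt(5)/2 - 1/2) + 2*(1/2 + sqrt(5)/2)*conj(-sqrt(5)/2 - 1/2) + 2*(-1/2 + sqrt(5)/2)*conj(-1/2 + sqrt(5)/2) + 5*(0)*conj(0) + 5*(0)*conj(0)]
      = (1/20)[(4) + (-4) + (-3 + sqrt(5)) + (sqrt(5) + 3) + (-3 - sqrt(5)) + (3 - sqrt(5)) + (0) + (0)] = 0/20 = 0
  <chi_1*chi_7, chi_7> = (1/20)[1*(2)*conj(2) + 1*(-2)*conj(-2) + 2*(1/2 - sqrt(5)/2)*conj(1/2 - sqrt(5)/2) + 2*(-sqrt(5)/2 - 1/2)*conj(-sqrt(5)/2 - 1/2) + 2*(1/2 + sqrt(5)/2)*conj(1/2 + sqrt(5)/2) + 2*(-1/2 + sqrt(5)/2)*conj(-1/2 + sqrt(5)/2) + 5*(0)*conj(0) + 5*(0)*conj(0)]
      = (1/20)[(4) + (4) + (3 - sqrt(5)) + (sqrt(5) + 3) + (sqrt(5) + 3) + (3 - sqrt(5)) + (0) + (0)] = 20/20 = 1
  <chi_1*chi_7, chi_8> = (1/20)[1*(2)*conj(2) + 1*(-2)*conj(2) + 2*(1/2 - sqrt(5)/2)*conj(-sqrt(5)/2 - 1/2) + 2*(-sqrt(5)/2 - 1/2)*conj(-1/2 + sqrt(5)/2) + 2*(1/2 + sqrt(5)/2)*conj(-1/2 + sqrt(5)/2) + 2*(-1/2 + sqrt(5)/2)*conj(-sqrt(5)/2 - 1/2) + 5*(0)*conj(0) + 5*(0)*conj(0)]
      = (1/20)[(4) + (-4) + (2) + (-2) + (2) + (-2) + (0) + (0)] = 0/20 = 0
Hence the multiplicities are chi_7: 1. Dimension check: dim(chi_1)*dim(chi_7) = 1*2 = 2 and sum (mult * dim) = 1*2 = 2.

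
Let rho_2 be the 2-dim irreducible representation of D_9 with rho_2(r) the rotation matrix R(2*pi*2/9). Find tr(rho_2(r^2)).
chi_{rho_2}(r^2) = 2*cos(2*pi*2*2/9) = -2*cos(pi/9)

Why: rho_2(r^2) is rotation by angle 2*pi*2*2/9, whose trace is 2*cos(2*pi*2*2/9) = -2*cos(pi/9).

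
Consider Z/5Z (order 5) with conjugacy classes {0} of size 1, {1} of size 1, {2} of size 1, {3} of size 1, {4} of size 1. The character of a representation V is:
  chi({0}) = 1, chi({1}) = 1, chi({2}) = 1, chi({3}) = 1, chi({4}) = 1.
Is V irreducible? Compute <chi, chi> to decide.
Irreducible: <chi, chi> = 1.

<chi, chi> = (1/|G|) sum_C |C| * |chi(C)|^2 = (1/5)[1*|1|^2 + 1*|1|^2 + 1*|1|^2 + 1*|1|^2 + 1*|1|^2]
  = (1/5)[(1) + (1) + (1) + (1) + (1)] = 5/5 = 1.
(Exp terms are combined using exp(i*s)*conj(exp(i*t)) = exp(i*(s-t)), and sums of them are collapsed using the identity that for every m > 1 the m distinct m-th roots of unity sum to 0, e.g. 1 + exp(2*I*pi/3) + exp(-2*I*pi/3) = 0.)
A character is irreducible iff <chi, chi> = 1, so this representation is irreducible.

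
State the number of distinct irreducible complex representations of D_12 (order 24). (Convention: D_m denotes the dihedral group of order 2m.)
9

Justification: The number of irreducible complex representations of a finite group equals its number of conjugacy classes. D_12 has 9 conjugacy classes (n/2 + 3 for n even), so D_12 (order 24) has exactly 9 irreducible complex representations.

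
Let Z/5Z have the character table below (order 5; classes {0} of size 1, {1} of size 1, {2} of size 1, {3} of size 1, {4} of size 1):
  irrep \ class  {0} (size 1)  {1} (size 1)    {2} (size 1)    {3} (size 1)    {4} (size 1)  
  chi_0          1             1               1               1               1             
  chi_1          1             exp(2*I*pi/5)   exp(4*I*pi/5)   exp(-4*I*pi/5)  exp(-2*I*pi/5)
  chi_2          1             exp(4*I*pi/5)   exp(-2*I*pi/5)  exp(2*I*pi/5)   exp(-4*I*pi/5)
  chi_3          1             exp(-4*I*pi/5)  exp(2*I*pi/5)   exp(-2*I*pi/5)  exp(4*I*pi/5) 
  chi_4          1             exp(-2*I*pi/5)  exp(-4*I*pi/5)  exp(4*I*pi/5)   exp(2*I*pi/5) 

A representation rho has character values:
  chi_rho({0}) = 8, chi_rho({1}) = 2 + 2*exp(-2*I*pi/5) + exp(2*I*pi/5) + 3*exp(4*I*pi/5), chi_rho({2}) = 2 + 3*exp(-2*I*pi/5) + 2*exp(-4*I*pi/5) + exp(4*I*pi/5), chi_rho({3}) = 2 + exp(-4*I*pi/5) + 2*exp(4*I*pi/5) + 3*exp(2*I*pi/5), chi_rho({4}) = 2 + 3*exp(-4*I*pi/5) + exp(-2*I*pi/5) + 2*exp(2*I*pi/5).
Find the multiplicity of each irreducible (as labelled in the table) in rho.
Multiplicities: chi_0: 2, chi_1: 1, chi_2: 3, chi_3: 0, chi_4: 2.

Justification: Use <chi_rho, chi> = (1/|G|) sum_C |C| * chi_rho(C) * conj(chi(C)) with |G| = 5 for each irreducible chi in the table:
  <chi_rho, chi_0> = (1/5)[1*(8)*conj(1) + 1*(2 + 2*exp(-2*I*pi/5) + exp(2*I*pi/5) + 3*exp(4*I*pi/5))*conj(1) + 1*(2 + 3*exp(-2*I*pi/5) + 2*exp(-4*I*pi/5) + exp(4*I*pi/5))*conj(1) + 1*(2 + exp(-4*I*pi/5) + 2*exp(4*I*pi/5) + 3*exp(2*I*pi/5))*conj(1) + 1*(2 + 3*exp(-4*I*pi/5) + exp(-2*I*pi/5) + 2*exp(2*I*pi/5))*conj(1)]
      = (1/5)[(8) + (2 + 2*exp(-2*I*pi/5) + exp(2*I*pi/5) + 3*exp(4*I*pi/5)) + (2 + 3*exp(-2*I*pi/5) + 2*exp(-4*I*pi/5) + exp(4*I*pi/5)) + (2 + exp(-4*I*pi/5) + 2*exp(4*I*pi/5) + 3*exp(2*I*pi/5)) + (2 + 3*exp(-4*I*pi/5) + exp(-2*I*pi/5) + 2*exp(2*I*pi/5))] = 10/5 = 2
  <chi_rho, chi_1> = (1/5)[1*(8)*conj(1) + 1*(2 + 2*exp(-2*I*pi/5) + exp(2*I*pi/5) + 3*exp(4*I*pi/5))*conj(exp(2*I*pi/5)) + 1*(2 + 3*exp(-2*I*pi/5) + 2*exp(-4*I*pi/5) + exp(4*I*pi/5))*conj(exp(4*I*pi/5)) + 1*(2 + exp(-4*I*pi/5) + 2*exp(4*I*pi/5) + 3*exp(2*I*pi/5))*conj(exp(-4*I*pi/5)) + 1*(2 + 3*exp(-4*I*pi/5) + exp(-2*I*pi/5) + 2*exp(2*I*pi/5))*conj(exp(-2*I*pi/5))]
      = (1/5)[(8) + (1 + 2*exp(-2*I*pi/5) + 2*exp(-4*I*pi/5) + 3*exp(2*I*pi/5)) + (1 + 2*exp(-4*I*pi/5) + 3*exp(4*I*pi/5) + 2*exp(2*I*pi/5)) + (1 + 2*exp(-2*I*pi/5) + 3*exp(-4*I*pi/5) + 2*exp(4*I*pi/5)) + (1 + 3*exp(-2*I*pi/5) + 2*exp(4*I*pi/5) + 2*exp(2*I*pi/5))] = 5/5 = 1
  <chi_rho, chi_2> = (1/5)[1*(8)*conj(1) + 1*(2 + 2*exp(-2*I*pi/5) + exp(2*I*pi/5) + 3*exp(4*I*pi/5))*conj(exp(4*I*pi/5)) + 1*(2 + 3*exp(-2*I*pi/5) + 2*exp(-4*I*pi/5) + exp(4*I*pi/5))*conj(exp(-2*I*pi/5)) + 1*(2 + exp(-4*I*pi/5) + 2*exp(4*I*pi/5) + 3*exp(2*I*pi/5))*conj(exp(2*I*pi/5)) + 1*(2 + 3*exp(-4*I*pi/5) + exp(-2*I*pi/5) + 2*exp(2*I*pi/5))*conj(exp(-4*I*pi/5))]
      = (1/5)[(8) + (3 + 2*exp(-4*I*pi/5) + exp(-2*I*pi/5) + 2*exp(4*I*pi/5)) + (3 + 2*exp(-2*I*pi/5) + exp(-4*I*pi/5) + 2*exp(2*I*pi/5)) + (3 + 2*exp(-2*I*pi/5) + exp(4*I*pi/5) + 2*exp(2*I*pi/5)) + (3 + 2*exp(-4*I*pi/5) + exp(2*I*pi/5) + 2*exp(4*I*pi/5))] = 15/5 = 3
  <chi_rho, chi_3> = (1/5)[1*(8)*conj(1) + 1*(2 + 2*exp(-2*I*pi/5) + exp(2*I*pi/5) + 3*exp(4*I*pi/5))*conj(exp(-4*I*pi/5)) + 1*(2 + 3*exp(-2*I*pi/5) + 2*exp(-4*I*pi/5) + exp(4*I*pi/5))*conj(exp(2*I*pi/5)) + 1*(2 + exp(-4*I*pi/5) + 2*exp(4*I*pi/5) + 3*exp(2*I*pi/5))*conj(exp(-2*I*pi/5)) + 1*(2 + 3*exp(-4*I*pi/5) + exp(-2*I*pi/5) + 2*exp(2*I*pi/5))*conj(exp(4*I*pi/5))]
      = (1/5)[(8) + (3*exp(-2*I*pi/5) + exp(-4*I*pi/5) + 2*exp(4*I*pi/5) + 2*exp(2*I*pi/5)) + (2*exp(-2*I*pi/5) + 3*exp(-4*I*pi/5) + exp(2*I*pi/5) + 2*exp(4*I*pi/5)) + (2*exp(-4*I*pi/5) + exp(-2*I*pi/5) + 3*exp(4*I*pi/5) + 2*exp(2*I*pi/5)) + (2*exp(-2*I*pi/5) + 2*exp(-4*I*pi/5) + exp(4*I*pi/5) + 3*exp(2*I*pi/5))] = 0/5 = 0
  <chi_rho, chi_4> = (1/5)[1*(8)*conj(1) + 1*(2 + 2*exp(-2*I*pi/5) + exp(2*I*pi/5) + 3*exp(4*I*pi/5))*conj(exp(-2*I*pi/5)) + 1*(2 + 3*exp(-2*I*pi/5) + 2*exp(-4*I*pi/5) + exp(4*I*pi/5))*conj(exp(-4*I*pi/5)) + 1*(2 + exp(-4*I*pi/5) + 2*exp(4*I*pi/5) + 3*exp(2*I*pi/5))*conj(exp(4*I*pi/5)) + 1*(2 + 3*exp(-4*I*pi/5) + exp(-2*I*pi/5) + 2*exp(2*I*pi/5))*conj(exp(2*I*pi/5))]
      = (1/5)[(8) + (2 + 3*exp(-4*I*pi/5) + exp(4*I*pi/5) + 2*exp(2*I*pi/5)) + (2 + exp(-2*I*pi/5) + 2*exp(4*I*pi/5) + 3*exp(2*I*pi/5)) + (2 + 3*exp(-2*I*pi/5) + 2*exp(-4*I*pi/5) + exp(2*I*pi/5)) + (2 + 2*exp(-2*I*pi/5) + exp(-4*I*pi/5) + 3*exp(4*I*pi/5))] = 10/5 = 2
(Exp terms are combined using exp(i*s)*conj(exp(i*t)) = exp(i*(s-t)), and sums of them are collapsed using the identity that for every m > 1 the m distinct m-th roots of unity sum to 0, e.g. 1 + exp(2*I*pi/3) + exp(-2*I*pi/3) = 0.)
Dimension check: dim(rho) = sum (mult * dim) = 2*1 + 1*1 + 3*1 + 0*1 + 2*1 = 8 = chi_rho(e) = 8.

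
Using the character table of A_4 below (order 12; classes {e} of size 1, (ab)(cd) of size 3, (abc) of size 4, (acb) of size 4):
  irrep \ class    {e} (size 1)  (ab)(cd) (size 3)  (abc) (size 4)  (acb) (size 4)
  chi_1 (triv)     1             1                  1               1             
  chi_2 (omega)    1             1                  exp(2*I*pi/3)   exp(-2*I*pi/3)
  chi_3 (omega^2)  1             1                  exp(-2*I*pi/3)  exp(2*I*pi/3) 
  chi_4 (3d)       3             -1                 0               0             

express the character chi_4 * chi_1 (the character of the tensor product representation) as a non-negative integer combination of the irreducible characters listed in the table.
chi_4 tensor chi_1 = chi_4 (all other irreducibles have multiplicity 0).

The character of a tensor product is the pointwise product (chi_4 * chi_1)(C) = chi_4(C) * chi_1(C):
  {e}: (3)*(1), (ab)(cd): (-1)*(1), (abc): (0)*(1), (acb): (0)*(1)
so (chi_4 * chi_1) takes values
  {e} -> 3, (ab)(cd) -> -1, (abc) -> 0, (acb) -> 0.
Now take the inner product of this character with each irreducible chi from the table, <chi_4*chi_1, chi> = (1/12) sum_C |C| (chi_4*chi_1)(C) conj(chi(C)):
  <chi_4*chi_1, chi_1> = (1/12)[1*(3)*conj(1) + 3*(-1)*conj(1) + 4*(0)*conj(1) + 4*(0)*conj(1)]
      = (1/12)[(3) + (-3) + (0) + (0)] = 0/12 = 0
  <chi_4*chi_1, chi_2> = (1/12)[1*(3)*conj(1) + 3*(-1)*conj(1) + 4*(0)*conj(exp(2*I*pi/3)) + 4*(0)*conj(exp(-2*I*pi/3))]
      = (1/12)[(3) + (-3) + (0) + (0)] = 0/12 = 0
  <chi_4*chi_1, chi_3> = (1/12)[1*(3)*conj(1) + 3*(-1)*conj(1) + 4*(0)*conj(exp(-2*I*pi/3)) + 4*(0)*conj(exp(2*I*pi/3))]
      = (1/12)[(3) + (-3) + (0) + (0)] = 0/12 = 0
  <chi_4*chi_1, chi_4> = (1/12)[1*(3)*conj(3) + 3*(-1)*conj(-1) + 4*(0)*conj(0) + 4*(0)*conj(0)]
      = (1/12)[(9) + (3) + (0) + (0)] = 12/12 = 1
(Exp terms are combined using exp(i*s)*conj(exp(i*t)) = exp(i*(s-t)), and sums of them are collapsed using the identity that for every m > 1 the m distinct m-th roots of unity sum to 0, e.g. 1 + exp(2*I*pi/3) + exp(-2*I*pi/3) = 0.)
Hence the multiplicities are chi_4: 1. Dimension check: dim(chi_4)*dim(chi_1) = 3*1 = 3 and sum (mult * dim) = 1*3 = 3.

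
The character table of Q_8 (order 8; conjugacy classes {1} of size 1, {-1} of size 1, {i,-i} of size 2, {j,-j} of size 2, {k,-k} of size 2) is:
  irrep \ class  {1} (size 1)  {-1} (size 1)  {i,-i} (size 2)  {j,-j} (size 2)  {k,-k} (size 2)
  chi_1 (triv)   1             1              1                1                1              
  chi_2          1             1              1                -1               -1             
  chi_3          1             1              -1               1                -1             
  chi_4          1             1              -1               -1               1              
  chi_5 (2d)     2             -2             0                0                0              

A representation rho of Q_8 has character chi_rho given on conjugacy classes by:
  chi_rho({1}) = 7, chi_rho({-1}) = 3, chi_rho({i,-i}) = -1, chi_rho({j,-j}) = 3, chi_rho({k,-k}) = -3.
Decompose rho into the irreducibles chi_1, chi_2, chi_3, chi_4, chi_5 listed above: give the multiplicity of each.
Multiplicities: chi_1: 1, chi_2: 1, chi_3: 3, chi_4: 0, chi_5: 1.

Proof sketch: Use <chi_rho, chi> = (1/|G|) sum_C |C| * chi_rho(C) * conj(chi(C)) with |G| = 8 for each irreducible chi in the table:
  <chi_rho, chi_1> = (1/8)[1*(7)*conj(1) + 1*(3)*conj(1) + 2*(-1)*conj(1) + 2*(3)*conj(1) + 2*(-3)*conj(1)]
      = (1/8)[(7) + (3) + (-2) + (6) + (-6)] = 8/8 = 1
  <chi_rho, chi_2> = (1/8)[1*(7)*conj(1) + 1*(3)*conj(1) + 2*(-1)*conj(1) + 2*(3)*conj(-1) + 2*(-3)*conj(-1)]
      = (1/8)[(7) + (3) + (-2) + (-6) + (6)] = 8/8 = 1
  <chi_rho, chi_3> = (1/8)[1*(7)*conj(1) + 1*(3)*conj(1) + 2*(-1)*conj(-1) + 2*(3)*conj(1) + 2*(-3)*conj(-1)]
      = (1/8)[(7) + (3) + (2) + (6) + (6)] = 24/8 = 3
  <chi_rho, chi_4> = (1/8)[1*(7)*conj(1) + 1*(3)*conj(1) + 2*(-1)*conj(-1) + 2*(3)*conj(-1) + 2*(-3)*conj(1)]
      = (1/8)[(7) + (3) + (2) + (-6) + (-6)] = 0/8 = 0
  <chi_rho, chi_5> = (1/8)[1*(7)*conj(2) + 1*(3)*conj(-2) + 2*(-1)*conj(0) + 2*(3)*conj(0) + 2*(-3)*conj(0)]
      = (1/8)[(14) + (-6) + (0) + (0) + (0)] = 8/8 = 1
Dimension check: dim(rho) = sum (mult * dim) = 1*1 + 1*1 + 3*1 + 0*1 + 1*2 = 7 = chi_rho(e) = 7.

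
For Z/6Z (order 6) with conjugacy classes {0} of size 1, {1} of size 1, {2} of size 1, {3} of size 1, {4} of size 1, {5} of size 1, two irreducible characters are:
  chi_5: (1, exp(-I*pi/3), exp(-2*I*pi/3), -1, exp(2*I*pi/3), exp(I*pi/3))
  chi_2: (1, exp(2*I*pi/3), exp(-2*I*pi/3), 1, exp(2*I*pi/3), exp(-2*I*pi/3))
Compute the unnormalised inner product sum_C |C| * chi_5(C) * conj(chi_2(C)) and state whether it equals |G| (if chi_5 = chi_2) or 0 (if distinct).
Sum = 0; so <chi_5, chi_2> = 0 (distinct irreducibles are orthogonal).

Proof sketch: Compute term by term over conjugacy classes (|C| * chi_5(C) * conj(chi_2(C))):
  1*(1)*conj(1) + 1*(exp(-I*pi/3))*conj(exp(2*I*pi/3)) + 1*(exp(-2*I*pi/3))*conj(exp(-2*I*pi/3)) + 1*(-1)*conj(1) + 1*(exp(2*I*pi/3))*conj(exp(2*I*pi/3)) + 1*(exp(I*pi/3))*conj(exp(-2*I*pi/3))
  = (1) + (-1) + (1) + (-1) + (1) + (-1)
  = 0.
(Exp terms are combined using exp(i*s)*conj(exp(i*t)) = exp(i*(s-t)), and sums of them are collapsed using the identity that for every m > 1 the m distinct m-th roots of unity sum to 0, e.g. 1 + exp(2*I*pi/3) + exp(-2*I*pi/3) = 0.)
Dividing by |G| = 6 gives 0/6 = 0, matching the row-orthogonality relation <chi_5, chi_2> = [chi_5 = chi_2].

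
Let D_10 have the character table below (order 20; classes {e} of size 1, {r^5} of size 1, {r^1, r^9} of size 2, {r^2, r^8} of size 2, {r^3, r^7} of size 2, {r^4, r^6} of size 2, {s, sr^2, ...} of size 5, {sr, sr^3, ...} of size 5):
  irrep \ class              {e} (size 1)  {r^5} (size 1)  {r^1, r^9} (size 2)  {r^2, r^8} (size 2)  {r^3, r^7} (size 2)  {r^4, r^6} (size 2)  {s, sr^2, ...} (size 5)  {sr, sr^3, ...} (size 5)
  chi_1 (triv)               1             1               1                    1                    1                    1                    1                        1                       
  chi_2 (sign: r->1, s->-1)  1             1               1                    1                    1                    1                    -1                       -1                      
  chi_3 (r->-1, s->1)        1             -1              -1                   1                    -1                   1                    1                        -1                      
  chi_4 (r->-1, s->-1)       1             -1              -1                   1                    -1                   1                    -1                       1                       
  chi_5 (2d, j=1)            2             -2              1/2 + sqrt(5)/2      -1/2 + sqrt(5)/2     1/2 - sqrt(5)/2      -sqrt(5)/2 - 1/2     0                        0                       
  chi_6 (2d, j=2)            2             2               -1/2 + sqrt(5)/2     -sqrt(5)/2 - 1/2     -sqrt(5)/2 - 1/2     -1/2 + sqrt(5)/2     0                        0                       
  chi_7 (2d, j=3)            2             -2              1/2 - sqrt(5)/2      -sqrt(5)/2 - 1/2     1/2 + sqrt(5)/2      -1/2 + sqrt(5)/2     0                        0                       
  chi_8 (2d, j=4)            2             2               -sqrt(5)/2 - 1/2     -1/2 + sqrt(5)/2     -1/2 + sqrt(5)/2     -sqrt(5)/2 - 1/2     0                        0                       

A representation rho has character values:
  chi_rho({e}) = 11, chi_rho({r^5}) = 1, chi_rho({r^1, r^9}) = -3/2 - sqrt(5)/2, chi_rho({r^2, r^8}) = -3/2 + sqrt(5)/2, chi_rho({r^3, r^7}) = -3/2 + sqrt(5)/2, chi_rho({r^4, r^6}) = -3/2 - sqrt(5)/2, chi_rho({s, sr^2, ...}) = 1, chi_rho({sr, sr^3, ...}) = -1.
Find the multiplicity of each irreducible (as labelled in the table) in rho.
Multiplicities: chi_1: 0, chi_2: 0, chi_3: 1, chi_4: 0, chi_5: 1, chi_6: 1, chi_7: 1, chi_8: 2.

Solution. Use <chi_rho, chi> = (1/|G|) sum_C |C| * chi_rho(C) * conj(chi(C)) with |G| = 20 for each irreducible chi in the table:
  <chi_rho, chi_1> = (1/20)[1*(11)*conj(1) + 1*(1)*conj(1) + 2*(-3/2 - sqrt(5)/2)*conj(1) + 2*(-3/2 + sqrt(5)/2)*conj(1) + 2*(-3/2 + sqrt(5)/2)*conj(1) + 2*(-3/2 - sqrt(5)/2)*conj(1) + 5*(1)*conj(1) + 5*(-1)*conj(1)]
      = (1/20)[(11) + (1) + (-3 - sqrt(5)) + (-3 + sqrt(5)) + (-3 + sqrt(5)) + (-3 - sqrt(5)) + (5) + (-5)] = 0/20 = 0
  <chi_rho, chi_2> = (1/20)[1*(11)*conj(1) + 1*(1)*conj(1) + 2*(-3/2 - sqrt(5)/2)*conj(1) + 2*(-3/2 + sqrt(5)/2)*conj(1) + 2*(-3/2 + sqrt(5)/2)*conj(1) + 2*(-3/2 - sqrt(5)/2)*conj(1) + 5*(1)*conj(-1) + 5*(-1)*conj(-1)]
      = (1/20)[(11) + (1) + (-3 - sqrt(5)) + (-3 + sqrt(5)) + (-3 + sqrt(5)) + (-3 - sqrt(5)) + (-5) + (5)] = 0/20 = 0
  <chi_rho, chi_3> = (1/20)[1*(11)*conj(1) + 1*(1)*conj(-1) + 2*(-3/2 - sqrt(5)/2)*conj(-1) + 2*(-3/2 + sqrt(5)/2)*conj(1) + 2*(-3/2 + sqrt(5)/2)*conj(-1) + 2*(-3/2 - sqrt(5)/2)*conj(1) + 5*(1)*conj(1) + 5*(-1)*conj(-1)]
      = (1/20)[(11) + (-1) + (sqrt(5) + 3) + (-3 + sqrt(5)) + (3 - sqrt(5)) + (-3 - sqrt(5)) + (5) + (5)] = 20/20 = 1
  <chi_rho, chi_4> = (1/20)[1*(11)*conj(1) + 1*(1)*conj(-1) + 2*(-3/2 - sqrt(5)/2)*conj(-1) + 2*(-3/2 + sqrt(5)/2)*conj(1) + 2*(-3/2 + sqrt(5)/2)*conj(-1) + 2*(-3/2 - sqrt(5)/2)*conj(1) + 5*(1)*conj(-1) + 5*(-1)*conj(1)]
      = (1/20)[(11) + (-1) + (sqrt(5) + 3) + (-3 + sqrt(5)) + (3 - sqrt(5)) + (-3 - sqrt(5)) + (-5) + (-5)] = 0/20 = 0
  <chi_rho, chi_5> = (1/20)[1*(11)*conj(2) + 1*(1)*conj(-2) + 2*(-3/2 - sqrt(5)/2)*conj(1/2 + sqrt(5)/2) + 2*(-3/2 + sqrt(5)/2)*conj(-1/2 + sqrt(5)/2) + 2*(-3/2 + sqrt(5)/2)*conj(1/2 - sqrt(5)/2) + 2*(-3/2 - sqrt(5)/2)*conj(-sqrt(5)/2 - 1/2) + 5*(1)*conj(0) + 5*(-1)*conj(0)]
      = (1/20)[(22) + (-2) + (-2*sqrt(5) - 4) + (4 - 2*sqrt(5)) + (-4 + 2*sqrt(5)) + (4 + 2*sqrt(5)) + (0) + (0)] = 20/20 = 1
  <chi_rho, chi_6> = (1/20)[1*(11)*conj(2) + 1*(1)*conj(2) + 2*(-3/2 - sqrt(5)/2)*conj(-1/2 + sqrt(5)/2) + 2*(-3/2 + sqrt(5)/2)*conj(-sqrt(5)/2 - 1/2) + 2*(-3/2 + sqrt(5)/2)*conj(-sqrt(5)/2 - 1/2) + 2*(-3/2 - sqrt(5)/2)*conj(-1/2 + sqrt(5)/2) + 5*(1)*conj(0) + 5*(-1)*conj(0)]
      = (1/20)[(22) + (2) + (-sqrt(5) - 1) + (-1 + sqrt(5)) + (-1 + sqrt(5)) + (-sqrt(5) - 1) + (0) + (0)] = 20/20 = 1
  <chi_rho, chi_7> = (1/20)[1*(11)*conj(2) + 1*(1)*conj(-2) + 2*(-3/2 - sqrt(5)/2)*conj(1/2 - sqrt(5)/2) + 2*(-3/2 + sqrt(5)/2)*conj(-sqrt(5)/2 - 1/2) + 2*(-3/2 + sqrt(5)/2)*conj(1/2 + sqrt(5)/2) + 2*(-3/2 - sqrt(5)/2)*conj(-1/2 + sqrt(5)/2) + 5*(1)*conj(0) + 5*(-1)*conj(0)]
      = (1/20)[(22) + (-2) + (1 + sqrt(5)) + (-1 + sqrt(5)) + (1 - sqrt(5)) + (-sqrt(5) - 1) + (0) + (0)] = 20/20 = 1
  <chi_rho, chi_8> = (1/20)[1*(11)*conj(2) + 1*(1)*conj(2) + 2*(-3/2 - sqrt(5)/2)*conj(-sqrt(5)/2 - 1/2) + 2*(-3/2 + sqrt(5)/2)*conj(-1/2 + sqrt(5)/2) + 2*(-3/2 + sqrt(5)/2)*conj(-1/2 + sqrt(5)/2) + 2*(-3/2 - sqrt(5)/2)*conj(-sqrt(5)/2 - 1/2) + 5*(1)*conj(0) + 5*(-1)*conj(0)]
      = (1/20)[(22) + (2) + (4 + 2*sqrt(5)) + (4 - 2*sqrt(5)) + (4 - 2*sqrt(5)) + (4 + 2*sqrt(5)) + (0) + (0)] = 40/20 = 2
Dimension check: dim(rho) = sum (mult * dim) = 0*1 + 0*1 + 1*1 + 0*1 + 1*2 + 1*2 + 1*2 + 2*2 = 11 = chi_rho(e) = 11.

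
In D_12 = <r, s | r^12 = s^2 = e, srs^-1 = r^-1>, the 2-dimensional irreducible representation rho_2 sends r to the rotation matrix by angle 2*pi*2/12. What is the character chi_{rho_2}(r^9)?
chi_{rho_2}(r^9) = 2*cos(2*pi*2*9/12) = -2

Derivation: rho_2(r^9) is rotation by angle 2*pi*2*9/12, whose trace is 2*cos(2*pi*2*9/12) = -2.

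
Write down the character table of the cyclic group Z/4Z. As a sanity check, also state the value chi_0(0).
Character table of Z/4Z (irreps indexed chi_0,...,chi_3 with chi_k(m) = zeta_4^(k*m), zeta_4 = exp(2*pi*i/4)):
  irrep \ class  {0} (size 1)  {1} (size 1)  {2} (size 1)  {3} (size 1)
  chi_0          1             1             1             1           
  chi_1          1             I             -1            -I          
  chi_2          1             -1            1             -1          
  chi_3          1             -I            -1            I           

Spot check: chi_0(0) = zeta_4^(0*0) = zeta_4^0 = 1.

Z/4Z is abelian, so all 4 irreducible complex representations are 1-dimensional. They are given by chi_k(m) = zeta_4^(k*m) for k = 0,...,3. Row orthogonality: sum_m chi_k(m) conj(chi_l(m)) = 4 * [k = l].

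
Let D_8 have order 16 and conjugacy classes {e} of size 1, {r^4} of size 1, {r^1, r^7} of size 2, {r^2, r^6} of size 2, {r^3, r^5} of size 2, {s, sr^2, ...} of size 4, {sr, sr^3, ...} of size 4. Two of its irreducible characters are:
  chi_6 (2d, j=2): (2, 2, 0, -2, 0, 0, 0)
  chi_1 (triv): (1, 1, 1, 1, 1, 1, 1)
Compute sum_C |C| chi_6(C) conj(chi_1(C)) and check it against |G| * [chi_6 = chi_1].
Sum = 0; so <chi_6, chi_1> = 0 (distinct irreducibles are orthogonal).

Details: Compute term by term over conjugacy classes (|C| * chi_6(C) * conj(chi_1(C))):
  1*(2)*conj(1) + 1*(2)*conj(1) + 2*(0)*conj(1) + 2*(-2)*conj(1) + 2*(0)*conj(1) + 4*(0)*conj(1) + 4*(0)*conj(1)
  = (2) + (2) + (0) + (-4) + (0) + (0) + (0)
  = 0.
Dividing by |G| = 16 gives 0/16 = 0, matching the row-orthogonality relation <chi_6, chi_1> = [chi_6 = chi_1].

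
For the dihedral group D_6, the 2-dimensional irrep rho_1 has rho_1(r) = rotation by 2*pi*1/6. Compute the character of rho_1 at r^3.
chi_{rho_1}(r^3) = 2*cos(2*pi*1*3/6) = -2

rho_1(r^3) is rotation by angle 2*pi*1*3/6, whose trace is 2*cos(2*pi*1*3/6) = -2.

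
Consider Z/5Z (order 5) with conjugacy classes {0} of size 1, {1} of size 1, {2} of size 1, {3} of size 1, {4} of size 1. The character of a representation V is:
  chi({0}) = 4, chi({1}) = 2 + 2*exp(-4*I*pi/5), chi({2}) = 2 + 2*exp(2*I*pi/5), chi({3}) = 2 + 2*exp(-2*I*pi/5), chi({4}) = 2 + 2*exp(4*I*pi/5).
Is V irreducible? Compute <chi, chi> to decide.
Not irreducible (reducible): <chi, chi> = 8 > 1.

Argument: <chi, chi> = (1/|G|) sum_C |C| * |chi(C)|^2 = (1/5)[1*|4|^2 + 1*|2 + 2*exp(-4*I*pi/5)|^2 + 1*|2 + 2*exp(2*I*pi/5)|^2 + 1*|2 + 2*exp(-2*I*pi/5)|^2 + 1*|2 + 2*exp(4*I*pi/5)|^2]
  = (1/5)[(16) + (8 + 4*exp(-4*I*pi/5) + 4*exp(4*I*pi/5)) + (8 + 4*exp(-2*I*pi/5) + 4*exp(2*I*pi/5)) + (8 + 4*exp(-2*I*pi/5) + 4*exp(2*I*pi/5)) + (8 + 4*exp(-4*I*pi/5) + 4*exp(4*I*pi/5))] = 40/5 = 8.
(Exp terms are combined using exp(i*s)*conj(exp(i*t)) = exp(i*(s-t)), and sums of them are collapsed using the identity that for every m > 1 the m distinct m-th roots of unity sum to 0, e.g. 1 + exp(2*I*pi/3) + exp(-2*I*pi/3) = 0.)
A character is irreducible iff <chi, chi> = 1, so this representation is reducible.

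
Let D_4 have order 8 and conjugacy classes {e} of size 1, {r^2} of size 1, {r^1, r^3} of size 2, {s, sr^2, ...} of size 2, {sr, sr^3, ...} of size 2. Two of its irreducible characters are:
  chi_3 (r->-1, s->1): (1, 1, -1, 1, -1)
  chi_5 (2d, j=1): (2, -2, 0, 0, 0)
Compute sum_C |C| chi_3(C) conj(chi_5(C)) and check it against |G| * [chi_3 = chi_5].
Sum = 0; so <chi_3, chi_5> = 0 (distinct irreducibles are orthogonal).

Compute term by term over conjugacy classes (|C| * chi_3(C) * conj(chi_5(C))):
  1*(1)*conj(2) + 1*(1)*conj(-2) + 2*(-1)*conj(0) + 2*(1)*conj(0) + 2*(-1)*conj(0)
  = (2) + (-2) + (0) + (0) + (0)
  = 0.
Dividing by |G| = 8 gives 0/8 = 0, matching the row-orthogonality relation <chi_3, chi_5> = [chi_3 = chi_5].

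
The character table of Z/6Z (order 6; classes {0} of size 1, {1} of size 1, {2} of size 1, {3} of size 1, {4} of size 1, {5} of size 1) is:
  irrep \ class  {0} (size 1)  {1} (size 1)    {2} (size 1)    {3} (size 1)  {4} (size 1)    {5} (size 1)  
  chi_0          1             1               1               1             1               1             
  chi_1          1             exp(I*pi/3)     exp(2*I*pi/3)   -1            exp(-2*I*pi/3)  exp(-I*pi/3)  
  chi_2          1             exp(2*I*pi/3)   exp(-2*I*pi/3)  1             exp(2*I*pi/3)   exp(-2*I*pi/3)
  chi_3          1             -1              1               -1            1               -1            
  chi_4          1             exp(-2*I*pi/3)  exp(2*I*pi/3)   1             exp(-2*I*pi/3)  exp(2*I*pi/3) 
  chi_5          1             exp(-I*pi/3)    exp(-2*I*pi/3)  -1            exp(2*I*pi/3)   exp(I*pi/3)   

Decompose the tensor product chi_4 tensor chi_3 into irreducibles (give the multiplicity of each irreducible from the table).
chi_4 tensor chi_3 = chi_1 (all other irreducibles have multiplicity 0).

Working: The character of a tensor product is the pointwise product (chi_4 * chi_3)(C) = chi_4(C) * chi_3(C):
  {0}: (1)*(1), {1}: (exp(-2*I*pi/3))*(-1), {2}: (exp(2*I*pi/3))*(1), {3}: (1)*(-1), {4}: (exp(-2*I*pi/3))*(1), {5}: (exp(2*I*pi/3))*(-1)
so (chi_4 * chi_3) takes values
  {0} -> 1, {1} -> -exp(-2*I*pi/3), {2} -> exp(2*I*pi/3), {3} -> -1, {4} -> exp(-2*I*pi/3), {5} -> -exp(2*I*pi/3).
Now take the inner product of this character with each irreducible chi from the table, <chi_4*chi_3, chi> = (1/6) sum_C |C| (chi_4*chi_3)(C) conj(chi(C)):
  <chi_4*chi_3, chi_0> = (1/6)[1*(1)*conj(1) + 1*(-exp(-2*I*pi/3))*conj(1) + 1*(exp(2*I*pi/3))*conj(1) + 1*(-1)*conj(1) + 1*(exp(-2*I*pi/3))*conj(1) + 1*(-exp(2*I*pi/3))*conj(1)]
      = (1/6)[(1) + (-exp(-2*I*pi/3)) + (exp(2*I*pi/3)) + (-1) + (exp(-2*I*pi/3)) + (-exp(2*I*pi/3))] = 0/6 = 0
  <chi_4*chi_3, chi_1> = (1/6)[1*(1)*conj(1) + 1*(-exp(-2*I*pi/3))*conj(exp(I*pi/3)) + 1*(exp(2*I*pi/3))*conj(exp(2*I*pi/3)) + 1*(-1)*conj(-1) + 1*(exp(-2*I*pi/3))*conj(exp(-2*I*pi/3)) + 1*(-exp(2*I*pi/3))*conj(exp(-I*pi/3))]
      = (1/6)[(1) + (1) + (1) + (1) + (1) + (1)] = 6/6 = 1
  <chi_4*chi_3, chi_2> = (1/6)[1*(1)*conj(1) + 1*(-exp(-2*I*pi/3))*conj(exp(2*I*pi/3)) + 1*(exp(2*I*pi/3))*conj(exp(-2*I*pi/3)) + 1*(-1)*conj(1) + 1*(exp(-2*I*pi/3))*conj(exp(2*I*pi/3)) + 1*(-exp(2*I*pi/3))*conj(exp(-2*I*pi/3))]
      = (1/6)[(1) + (-exp(2*I*pi/3)) + (exp(-2*I*pi/3)) + (-1) + (exp(2*I*pi/3)) + (-exp(-2*I*pi/3))] = 0/6 = 0
  <chi_4*chi_3, chi_3> = (1/6)[1*(1)*conj(1) + 1*(-exp(-2*I*pi/3))*conj(-1) + 1*(exp(2*I*pi/3))*conj(1) + 1*(-1)*conj(-1) + 1*(exp(-2*I*pi/3))*conj(1) + 1*(-exp(2*I*pi/3))*conj(-1)]
      = (1/6)[(1) + (exp(-2*I*pi/3)) + (exp(2*I*pi/3)) + (1) + (exp(-2*I*pi/3)) + (exp(2*I*pi/3))] = 0/6 = 0
  <chi_4*chi_3, chi_4> = (1/6)[1*(1)*conj(1) + 1*(-exp(-2*I*pi/3))*conj(exp(-2*I*pi/3)) + 1*(exp(2*I*pi/3))*conj(exp(2*I*pi/3)) + 1*(-1)*conj(1) + 1*(exp(-2*I*pi/3))*conj(exp(-2*I*pi/3)) + 1*(-exp(2*I*pi/3))*conj(exp(2*I*pi/3))]
      = (1/6)[(1) + (-1) + (1) + (-1) + (1) + (-1)] = 0/6 = 0
  <chi_4*chi_3, chi_5> = (1/6)[1*(1)*conj(1) + 1*(-exp(-2*I*pi/3))*conj(exp(-I*pi/3)) + 1*(exp(2*I*pi/3))*conj(exp(-2*I*pi/3)) + 1*(-1)*conj(-1) + 1*(exp(-2*I*pi/3))*conj(exp(2*I*pi/3)) + 1*(-exp(2*I*pi/3))*conj(exp(I*pi/3))]
      = (1/6)[(1) + (-exp(-I*pi/3)) + (exp(-2*I*pi/3)) + (1) + (exp(2*I*pi/3)) + (-exp(I*pi/3))] = 0/6 = 0
(Exp terms are combined using exp(i*s)*conj(exp(i*t)) = exp(i*(s-t)), and sums of them are collapsed using the identity that for every m > 1 the m distinct m-th roots of unity sum to 0, e.g. 1 + exp(2*I*pi/3) + exp(-2*I*pi/3) = 0.)
Hence the multiplicities are chi_1: 1. Dimension check: dim(chi_4)*dim(chi_3) = 1*1 = 1 and sum (mult * dim) = 1*1 = 1.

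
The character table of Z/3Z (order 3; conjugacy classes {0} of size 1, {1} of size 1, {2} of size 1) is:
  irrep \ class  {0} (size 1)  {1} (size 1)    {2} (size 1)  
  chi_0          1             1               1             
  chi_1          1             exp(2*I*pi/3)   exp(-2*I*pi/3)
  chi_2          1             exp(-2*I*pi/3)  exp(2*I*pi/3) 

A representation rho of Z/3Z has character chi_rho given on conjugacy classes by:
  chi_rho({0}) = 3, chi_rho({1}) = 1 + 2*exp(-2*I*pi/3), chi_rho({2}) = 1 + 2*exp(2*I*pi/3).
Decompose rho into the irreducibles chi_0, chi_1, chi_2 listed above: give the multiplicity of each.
Multiplicities: chi_0: 1, chi_1: 0, chi_2: 2.

Working: Use <chi_rho, chi> = (1/|G|) sum_C |C| * chi_rho(C) * conj(chi(C)) with |G| = 3 for each irreducible chi in the table:
  <chi_rho, chi_0> = (1/3)[1*(3)*conj(1) + 1*(1 + 2*exp(-2*I*pi/3))*conj(1) + 1*(1 + 2*exp(2*I*pi/3))*conj(1)]
      = (1/3)[(3) + (1 + 2*exp(-2*I*pi/3)) + (1 + 2*exp(2*I*pi/3))] = 3/3 = 1
  <chi_rho, chi_1> = (1/3)[1*(3)*conj(1) + 1*(1 + 2*exp(-2*I*pi/3))*conj(exp(2*I*pi/3)) + 1*(1 + 2*exp(2*I*pi/3))*conj(exp(-2*I*pi/3))]
      = (1/3)[(3) + (exp(-2*I*pi/3) + 2*exp(2*I*pi/3)) + (2*exp(-2*I*pi/3) + exp(2*I*pi/3))] = 0/3 = 0
  <chi_rho, chi_2> = (1/3)[1*(3)*conj(1) + 1*(1 + 2*exp(-2*I*pi/3))*conj(exp(-2*I*pi/3)) + 1*(1 + 2*exp(2*I*pi/3))*conj(exp(2*I*pi/3))]
      = (1/3)[(3) + (2 + exp(2*I*pi/3)) + (2 + exp(-2*I*pi/3))] = 6/3 = 2
(Exp terms are combined using exp(i*s)*conj(exp(i*t)) = exp(i*(s-t)), and sums of them are collapsed using the identity that for every m > 1 the m distinct m-th roots of unity sum to 0, e.g. 1 + exp(2*I*pi/3) + exp(-2*I*pi/3) = 0.)
Dimension check: dim(rho) = sum (mult * dim) = 1*1 + 0*1 + 2*1 = 3 = chi_rho(e) = 3.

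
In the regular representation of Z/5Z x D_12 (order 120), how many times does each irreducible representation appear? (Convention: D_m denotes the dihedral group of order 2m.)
Each irreducible V_i of dimension d_i appears with multiplicity d_i, i.e. rho_reg = (direct sum over all irreducibles V_i) d_i V_i. The irreducible dimensions for Z/5Z x D_12 are 1, 1, 1, 1, 1, 1, 1, 1, 1, 1, 1, 1, 1, 1, 1, 1, 1, 1, 1, 1, 2, 2, 2, 2, 2, 2, 2, 2, 2, 2, 2, 2, 2, 2, 2, 2, 2, 2, 2, 2, 2, 2, 2, 2, 2: 20 irreducibles of dimension 1, each with multiplicity 1; 25 irreducibles of dimension 2, each with multiplicity 2. Total dimension 20*1*1 + 25*2*2 = 120 = |G|.

Solution. General theorem: in the regular representation of a finite group G, each irreducible appears with multiplicity equal to its dimension. Check: dim(rho_reg) = sum d_i^2 = 1 + 1 + 1 + 1 + 1 + 1 + 1 + 1 + 1 + 1 + 1 + 1 + 1 + 1 + 1 + 1 + 1 + 1 + 1 + 1 + 4 + 4 + 4 + 4 + 4 + 4 + 4 + 4 + 4 + 4 + 4 + 4 + 4 + 4 + 4 + 4 + 4 + 4 + 4 + 4 + 4 + 4 + 4 + 4 + 4 = 120 = |G|.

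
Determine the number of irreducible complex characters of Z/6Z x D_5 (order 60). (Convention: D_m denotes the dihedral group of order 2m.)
24

Solution. The number of irreducible complex representations of a finite group equals its number of conjugacy classes. For a direct product, #classes(G x H) = #classes(G) * #classes(H). Z/6Z has 6 classes (abelian), D_5 has 4 classes, so 6 * 4 = 24, so Z/6Z x D_5 (order 60) has exactly 24 irreducible complex representations.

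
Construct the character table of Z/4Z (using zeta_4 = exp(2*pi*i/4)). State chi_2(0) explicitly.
Character table of Z/4Z (irreps indexed chi_0,...,chi_3 with chi_k(m) = zeta_4^(k*m), zeta_4 = exp(2*pi*i/4)):
  irrep \ class  {0} (size 1)  {1} (size 1)  {2} (size 1)  {3} (size 1)
  chi_0          1             1             1             1           
  chi_1          1             I             -1            -I          
  chi_2          1             -1            1             -1          
  chi_3          1             -I            -1            I           

Spot check: chi_2(0) = zeta_4^(2*0) = zeta_4^0 = 1.

Z/4Z is abelian, so all 4 irreducible complex representations are 1-dimensional. They are given by chi_k(m) = zeta_4^(k*m) for k = 0,...,3. Row orthogonality: sum_m chi_k(m) conj(chi_l(m)) = 4 * [k = l].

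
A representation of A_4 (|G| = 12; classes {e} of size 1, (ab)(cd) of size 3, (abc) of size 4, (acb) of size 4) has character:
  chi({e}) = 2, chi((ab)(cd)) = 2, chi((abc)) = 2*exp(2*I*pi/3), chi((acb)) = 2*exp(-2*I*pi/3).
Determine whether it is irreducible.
Not irreducible (reducible): <chi, chi> = 4 > 1.

Explanation: <chi, chi> = (1/|G|) sum_C |C| * |chi(C)|^2 = (1/12)[1*|2|^2 + 3*|2|^2 + 4*|2*exp(2*I*pi/3)|^2 + 4*|2*exp(-2*I*pi/3)|^2]
  = (1/12)[(4) + (12) + (16) + (16)] = 48/12 = 4.
(Exp terms are combined using exp(i*s)*conj(exp(i*t)) = exp(i*(s-t)), and sums of them are collapsed using the identity that for every m > 1 the m distinct m-th roots of unity sum to 0, e.g. 1 + exp(2*I*pi/3) + exp(-2*I*pi/3) = 0.)
A character is irreducible iff <chi, chi> = 1, so this representation is reducible.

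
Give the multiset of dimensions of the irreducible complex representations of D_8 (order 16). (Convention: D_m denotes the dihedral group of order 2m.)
Dimensions: 1, 1, 1, 1, 2, 2, 2

Argument: There are 7 irreducibles (= number of conjugacy classes). Their dimensions d_i satisfy sum d_i^2 = |G| = 16: 1 + 1 + 1 + 1 + 4 + 4 + 4 = 16.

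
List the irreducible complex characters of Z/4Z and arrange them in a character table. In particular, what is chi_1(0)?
Character table of Z/4Z (irreps indexed chi_0,...,chi_3 with chi_k(m) = zeta_4^(k*m), zeta_4 = exp(2*pi*i/4)):
  irrep \ class  {0} (size 1)  {1} (size 1)  {2} (size 1)  {3} (size 1)
  chi_0          1             1             1             1           
  chi_1          1             I             -1            -I          
  chi_2          1             -1            1             -1          
  chi_3          1             -I            -1            I           

Spot check: chi_1(0) = zeta_4^(1*0) = zeta_4^0 = 1.

Solution. Z/4Z is abelian, so all 4 irreducible complex representations are 1-dimensional. They are given by chi_k(m) = zeta_4^(k*m) for k = 0,...,3. Row orthogonality: sum_m chi_k(m) conj(chi_l(m)) = 4 * [k = l].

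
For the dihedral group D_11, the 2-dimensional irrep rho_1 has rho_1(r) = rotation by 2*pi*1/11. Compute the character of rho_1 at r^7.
chi_{rho_1}(r^7) = 2*cos(2*pi*1*7/11) = -2*cos(3*pi/11)

rho_1(r^7) is rotation by angle 2*pi*1*7/11, whose trace is 2*cos(2*pi*1*7/11) = -2*cos(3*pi/11).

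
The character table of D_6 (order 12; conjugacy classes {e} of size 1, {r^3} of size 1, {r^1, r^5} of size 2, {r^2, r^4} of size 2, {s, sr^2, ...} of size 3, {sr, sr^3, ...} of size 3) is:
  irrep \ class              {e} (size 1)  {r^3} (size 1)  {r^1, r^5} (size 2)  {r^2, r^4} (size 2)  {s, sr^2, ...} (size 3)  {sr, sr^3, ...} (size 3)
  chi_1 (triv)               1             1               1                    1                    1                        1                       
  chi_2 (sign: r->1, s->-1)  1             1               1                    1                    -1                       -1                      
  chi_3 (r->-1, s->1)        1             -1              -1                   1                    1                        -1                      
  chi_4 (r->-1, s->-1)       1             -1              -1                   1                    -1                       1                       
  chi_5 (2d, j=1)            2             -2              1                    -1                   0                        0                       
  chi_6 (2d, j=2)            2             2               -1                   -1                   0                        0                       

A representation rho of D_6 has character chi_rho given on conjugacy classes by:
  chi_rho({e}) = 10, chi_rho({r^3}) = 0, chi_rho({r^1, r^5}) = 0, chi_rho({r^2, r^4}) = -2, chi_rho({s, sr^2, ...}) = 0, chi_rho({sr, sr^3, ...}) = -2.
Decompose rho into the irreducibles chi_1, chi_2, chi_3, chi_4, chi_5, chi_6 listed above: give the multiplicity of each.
Multiplicities: chi_1: 0, chi_2: 1, chi_3: 1, chi_4: 0, chi_5: 2, chi_6: 2.

Solution. Use <chi_rho, chi> = (1/|G|) sum_C |C| * chi_rho(C) * conj(chi(C)) with |G| = 12 for each irreducible chi in the table:
  <chi_rho, chi_1> = (1/12)[1*(10)*conj(1) + 1*(0)*conj(1) + 2*(0)*conj(1) + 2*(-2)*conj(1) + 3*(0)*conj(1) + 3*(-2)*conj(1)]
      = (1/12)[(10) + (0) + (0) + (-4) + (0) + (-6)] = 0/12 = 0
  <chi_rho, chi_2> = (1/12)[1*(10)*conj(1) + 1*(0)*conj(1) + 2*(0)*conj(1) + 2*(-2)*conj(1) + 3*(0)*conj(-1) + 3*(-2)*conj(-1)]
      = (1/12)[(10) + (0) + (0) + (-4) + (0) + (6)] = 12/12 = 1
  <chi_rho, chi_3> = (1/12)[1*(10)*conj(1) + 1*(0)*conj(-1) + 2*(0)*conj(-1) + 2*(-2)*conj(1) + 3*(0)*conj(1) + 3*(-2)*conj(-1)]
      = (1/12)[(10) + (0) + (0) + (-4) + (0) + (6)] = 12/12 = 1
  <chi_rho, chi_4> = (1/12)[1*(10)*conj(1) + 1*(0)*conj(-1) + 2*(0)*conj(-1) + 2*(-2)*conj(1) + 3*(0)*conj(-1) + 3*(-2)*conj(1)]
      = (1/12)[(10) + (0) + (0) + (-4) + (0) + (-6)] = 0/12 = 0
  <chi_rho, chi_5> = (1/12)[1*(10)*conj(2) + 1*(0)*conj(-2) + 2*(0)*conj(1) + 2*(-2)*conj(-1) + 3*(0)*conj(0) + 3*(-2)*conj(0)]
      = (1/12)[(20) + (0) + (0) + (4) + (0) + (0)] = 24/12 = 2
  <chi_rho, chi_6> = (1/12)[1*(10)*conj(2) + 1*(0)*conj(2) + 2*(0)*conj(-1) + 2*(-2)*conj(-1) + 3*(0)*conj(0) + 3*(-2)*conj(0)]
      = (1/12)[(20) + (0) + (0) + (4) + (0) + (0)] = 24/12 = 2
Dimension check: dim(rho) = sum (mult * dim) = 0*1 + 1*1 + 1*1 + 0*1 + 2*2 + 2*2 = 10 = chi_rho(e) = 10.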